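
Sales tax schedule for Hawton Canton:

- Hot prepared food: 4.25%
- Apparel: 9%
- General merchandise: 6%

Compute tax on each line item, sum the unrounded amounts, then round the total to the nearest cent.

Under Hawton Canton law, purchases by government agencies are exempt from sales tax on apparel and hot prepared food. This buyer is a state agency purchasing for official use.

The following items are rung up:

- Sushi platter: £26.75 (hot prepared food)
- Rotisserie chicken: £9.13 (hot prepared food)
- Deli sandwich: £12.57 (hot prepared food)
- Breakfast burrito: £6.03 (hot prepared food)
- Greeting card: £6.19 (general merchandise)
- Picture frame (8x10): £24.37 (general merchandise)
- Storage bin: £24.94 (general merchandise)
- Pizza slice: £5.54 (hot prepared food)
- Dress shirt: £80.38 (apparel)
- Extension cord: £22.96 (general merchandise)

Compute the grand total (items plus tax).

Sushi platter £26.75: hot prepared food, buyer-exempt → 0% → £0.00
Rotisserie chicken £9.13: hot prepared food, buyer-exempt → 0% → £0.00
Deli sandwich £12.57: hot prepared food, buyer-exempt → 0% → £0.00
Breakfast burrito £6.03: hot prepared food, buyer-exempt → 0% → £0.00
Greeting card £6.19: general merchandise → 6% → £0.3714
Picture frame (8x10) £24.37: general merchandise → 6% → £1.4622
Storage bin £24.94: general merchandise → 6% → £1.4964
Pizza slice £5.54: hot prepared food, buyer-exempt → 0% → £0.00
Dress shirt £80.38: apparel, buyer-exempt → 0% → £0.00
Extension cord £22.96: general merchandise → 6% → £1.3776
Subtotal = £218.86; unrounded tax = £4.7076 → £4.71; total due = £223.57

£223.57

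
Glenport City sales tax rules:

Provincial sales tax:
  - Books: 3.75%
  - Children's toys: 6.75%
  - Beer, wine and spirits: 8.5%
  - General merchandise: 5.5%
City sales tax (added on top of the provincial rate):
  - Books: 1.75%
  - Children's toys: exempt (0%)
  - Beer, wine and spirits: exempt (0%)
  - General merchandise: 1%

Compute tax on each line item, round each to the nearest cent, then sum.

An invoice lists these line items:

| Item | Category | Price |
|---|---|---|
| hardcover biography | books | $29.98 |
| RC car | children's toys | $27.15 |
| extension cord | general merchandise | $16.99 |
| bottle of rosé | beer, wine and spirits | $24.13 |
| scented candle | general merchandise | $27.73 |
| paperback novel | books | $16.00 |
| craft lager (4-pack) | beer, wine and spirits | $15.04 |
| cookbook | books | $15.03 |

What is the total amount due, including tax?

$183.47

Hardcover biography $29.98: books → 3.75% + 1.75% city = 5.5% → $1.65
RC car $27.15: children's toys → 6.75% + 0% city = 6.75% → $1.83
Extension cord $16.99: general merchandise → 5.5% + 1% city = 6.5% → $1.10
Bottle of rosé $24.13: beer, wine and spirits → 8.5% + 0% city = 8.5% → $2.05
Scented candle $27.73: general merchandise → 5.5% + 1% city = 6.5% → $1.80
Paperback novel $16.00: books → 3.75% + 1.75% city = 5.5% → $0.88
Craft lager (4-pack) $15.04: beer, wine and spirits → 8.5% + 0% city = 8.5% → $1.28
Cookbook $15.03: books → 3.75% + 1.75% city = 5.5% → $0.83
Subtotal = $172.05; tax = $11.42; total due = $183.47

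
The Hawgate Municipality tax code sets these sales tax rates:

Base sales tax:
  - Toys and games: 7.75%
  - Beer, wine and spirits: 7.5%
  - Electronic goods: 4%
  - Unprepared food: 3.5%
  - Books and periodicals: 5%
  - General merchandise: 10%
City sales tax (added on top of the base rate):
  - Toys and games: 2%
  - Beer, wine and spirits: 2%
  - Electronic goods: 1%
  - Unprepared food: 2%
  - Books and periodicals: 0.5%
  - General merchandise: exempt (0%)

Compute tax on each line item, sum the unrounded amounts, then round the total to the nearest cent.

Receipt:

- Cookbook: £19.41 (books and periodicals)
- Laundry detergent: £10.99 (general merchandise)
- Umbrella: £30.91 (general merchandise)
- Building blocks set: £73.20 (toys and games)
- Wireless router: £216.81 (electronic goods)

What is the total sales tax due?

£23.24

Cookbook £19.41: books and periodicals → 5% + 0.5% city = 5.5% → £1.06755
Laundry detergent £10.99: general merchandise → 10% + 0% city = 10% → £1.099
Umbrella £30.91: general merchandise → 10% + 0% city = 10% → £3.091
Building blocks set £73.20: toys and games → 7.75% + 2% city = 9.75% → £7.137
Wireless router £216.81: electronic goods → 4% + 1% city = 5% → £10.8405
Unrounded tax sum = £23.23505 → £23.24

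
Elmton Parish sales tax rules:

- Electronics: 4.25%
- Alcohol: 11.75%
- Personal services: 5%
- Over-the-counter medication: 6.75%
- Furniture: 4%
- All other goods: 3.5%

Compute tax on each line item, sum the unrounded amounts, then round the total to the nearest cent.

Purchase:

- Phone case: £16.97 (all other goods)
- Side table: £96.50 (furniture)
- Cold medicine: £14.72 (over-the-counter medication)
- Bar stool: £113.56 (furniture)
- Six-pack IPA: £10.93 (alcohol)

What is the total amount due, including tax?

£263.95

Phone case £16.97: all other goods → 3.5% → £0.59395
Side table £96.50: furniture → 4% → £3.86
Cold medicine £14.72: over-the-counter medication → 6.75% → £0.9936
Bar stool £113.56: furniture → 4% → £4.5424
Six-pack IPA £10.93: alcohol → 11.75% → £1.284275
Subtotal = £252.68; unrounded tax = £11.274225 → £11.27; total due = £263.95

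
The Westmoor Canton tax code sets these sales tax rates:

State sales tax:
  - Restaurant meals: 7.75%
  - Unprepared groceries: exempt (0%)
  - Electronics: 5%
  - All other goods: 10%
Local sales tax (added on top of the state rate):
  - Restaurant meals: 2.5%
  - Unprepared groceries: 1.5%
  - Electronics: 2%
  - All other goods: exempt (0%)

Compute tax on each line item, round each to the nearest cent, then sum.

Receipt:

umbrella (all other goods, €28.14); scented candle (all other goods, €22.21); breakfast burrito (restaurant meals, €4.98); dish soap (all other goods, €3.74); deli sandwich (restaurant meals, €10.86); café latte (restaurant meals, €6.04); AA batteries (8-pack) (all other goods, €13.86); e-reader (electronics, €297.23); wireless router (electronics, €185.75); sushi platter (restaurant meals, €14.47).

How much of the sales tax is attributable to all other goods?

Umbrella €28.14: all other goods → 10% + 0% local = 10% → €2.81
Scented candle €22.21: all other goods → 10% + 0% local = 10% → €2.22
Dish soap €3.74: all other goods → 10% + 0% local = 10% → €0.37
AA batteries (8-pack) €13.86: all other goods → 10% + 0% local = 10% → €1.39
Tax on all other goods = €2.81 + €2.22 + €0.37 + €1.39 = €6.79

€6.79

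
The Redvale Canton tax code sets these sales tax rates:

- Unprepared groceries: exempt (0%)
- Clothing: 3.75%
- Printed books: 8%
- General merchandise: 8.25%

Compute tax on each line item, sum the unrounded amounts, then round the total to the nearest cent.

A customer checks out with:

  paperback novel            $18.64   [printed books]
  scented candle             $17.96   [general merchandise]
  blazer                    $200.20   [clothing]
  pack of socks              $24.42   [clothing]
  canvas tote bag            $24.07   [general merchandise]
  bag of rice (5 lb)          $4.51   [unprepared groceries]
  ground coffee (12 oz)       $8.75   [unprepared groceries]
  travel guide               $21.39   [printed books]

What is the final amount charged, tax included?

Paperback novel $18.64: printed books → 8% → $1.4912
Scented candle $17.96: general merchandise → 8.25% → $1.4817
Blazer $200.20: clothing → 3.75% → $7.5075
Pack of socks $24.42: clothing → 3.75% → $0.91575
Canvas tote bag $24.07: general merchandise → 8.25% → $1.985775
Bag of rice (5 lb) $4.51: unprepared groceries → 0% → $0.00
Ground coffee (12 oz) $8.75: unprepared groceries → 0% → $0.00
Travel guide $21.39: printed books → 8% → $1.7112
Subtotal = $319.94; unrounded tax = $15.093125 → $15.09; total due = $335.03

$335.03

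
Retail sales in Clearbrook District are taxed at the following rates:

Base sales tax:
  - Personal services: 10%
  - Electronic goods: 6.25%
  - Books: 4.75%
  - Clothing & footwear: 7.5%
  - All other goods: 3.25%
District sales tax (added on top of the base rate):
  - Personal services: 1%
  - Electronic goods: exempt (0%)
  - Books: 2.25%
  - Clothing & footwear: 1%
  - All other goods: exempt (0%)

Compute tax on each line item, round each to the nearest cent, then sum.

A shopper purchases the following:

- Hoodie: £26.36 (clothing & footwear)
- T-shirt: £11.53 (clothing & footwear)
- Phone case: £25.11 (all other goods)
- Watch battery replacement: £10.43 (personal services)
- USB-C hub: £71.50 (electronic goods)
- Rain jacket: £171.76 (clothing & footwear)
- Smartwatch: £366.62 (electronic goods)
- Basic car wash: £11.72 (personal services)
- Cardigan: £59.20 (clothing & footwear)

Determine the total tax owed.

£53.49

Hoodie £26.36: clothing & footwear → 7.5% + 1% district = 8.5% → £2.24
T-shirt £11.53: clothing & footwear → 7.5% + 1% district = 8.5% → £0.98
Phone case £25.11: all other goods → 3.25% + 0% district = 3.25% → £0.82
Watch battery replacement £10.43: personal services → 10% + 1% district = 11% → £1.15
USB-C hub £71.50: electronic goods → 6.25% + 0% district = 6.25% → £4.47
Rain jacket £171.76: clothing & footwear → 7.5% + 1% district = 8.5% → £14.60
Smartwatch £366.62: electronic goods → 6.25% + 0% district = 6.25% → £22.91
Basic car wash £11.72: personal services → 10% + 1% district = 11% → £1.29
Cardigan £59.20: clothing & footwear → 7.5% + 1% district = 8.5% → £5.03
Total tax = £2.24 + £0.98 + £0.82 + £1.15 + £4.47 + £14.60 + £22.91 + £1.29 + £5.03 = £53.49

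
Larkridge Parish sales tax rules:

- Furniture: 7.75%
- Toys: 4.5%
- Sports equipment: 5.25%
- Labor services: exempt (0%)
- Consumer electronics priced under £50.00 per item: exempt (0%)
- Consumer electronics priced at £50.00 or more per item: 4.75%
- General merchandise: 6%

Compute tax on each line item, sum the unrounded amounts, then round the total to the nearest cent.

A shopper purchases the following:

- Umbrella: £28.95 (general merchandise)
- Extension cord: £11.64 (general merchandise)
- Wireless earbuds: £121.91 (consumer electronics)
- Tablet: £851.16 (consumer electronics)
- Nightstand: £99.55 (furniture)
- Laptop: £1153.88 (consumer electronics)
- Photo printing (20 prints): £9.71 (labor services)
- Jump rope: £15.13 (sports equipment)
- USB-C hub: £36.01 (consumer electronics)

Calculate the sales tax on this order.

Umbrella £28.95: general merchandise → 6% → £1.737
Extension cord £11.64: general merchandise → 6% → £0.6984
Wireless earbuds £121.91: consumer electronics, £50.00 or more → 4.75% → £5.790725
Tablet £851.16: consumer electronics, £50.00 or more → 4.75% → £40.4301
Nightstand £99.55: furniture → 7.75% → £7.715125
Laptop £1153.88: consumer electronics, £50.00 or more → 4.75% → £54.8093
Photo printing (20 prints) £9.71: labor services → 0% → £0.00
Jump rope £15.13: sports equipment → 5.25% → £0.794325
USB-C hub £36.01: consumer electronics, under £50.00 → 0% → £0.00
Unrounded tax sum = £111.974975 → £111.97

£111.97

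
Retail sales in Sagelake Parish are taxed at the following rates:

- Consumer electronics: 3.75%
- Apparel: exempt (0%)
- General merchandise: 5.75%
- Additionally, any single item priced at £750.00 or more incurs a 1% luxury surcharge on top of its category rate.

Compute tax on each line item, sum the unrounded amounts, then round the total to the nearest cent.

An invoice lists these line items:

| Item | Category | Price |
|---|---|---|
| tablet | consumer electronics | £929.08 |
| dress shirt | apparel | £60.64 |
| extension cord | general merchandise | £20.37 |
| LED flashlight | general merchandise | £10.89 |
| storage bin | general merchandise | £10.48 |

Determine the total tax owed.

£46.53

Tablet £929.08: consumer electronics → 3.75% + 1% surcharge = 4.75% → £44.1313
Dress shirt £60.64: apparel → 0% → £0.00
Extension cord £20.37: general merchandise → 5.75% → £1.171275
LED flashlight £10.89: general merchandise → 5.75% → £0.626175
Storage bin £10.48: general merchandise → 5.75% → £0.6026
Unrounded tax sum = £46.53135 → £46.53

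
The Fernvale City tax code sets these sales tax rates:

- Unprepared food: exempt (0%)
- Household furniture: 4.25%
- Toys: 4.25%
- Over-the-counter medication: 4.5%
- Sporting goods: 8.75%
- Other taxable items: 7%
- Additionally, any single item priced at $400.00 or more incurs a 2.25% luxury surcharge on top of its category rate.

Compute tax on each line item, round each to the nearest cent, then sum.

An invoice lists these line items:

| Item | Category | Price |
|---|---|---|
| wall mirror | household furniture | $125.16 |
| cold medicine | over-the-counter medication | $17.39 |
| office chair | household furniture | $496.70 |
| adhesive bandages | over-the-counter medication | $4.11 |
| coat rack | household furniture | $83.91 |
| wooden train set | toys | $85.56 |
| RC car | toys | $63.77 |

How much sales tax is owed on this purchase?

$48.49

Wall mirror $125.16: household furniture → 4.25% → $5.32
Cold medicine $17.39: over-the-counter medication → 4.5% → $0.78
Office chair $496.70: household furniture → 4.25% + 2.25% surcharge = 6.5% → $32.29
Adhesive bandages $4.11: over-the-counter medication → 4.5% → $0.18
Coat rack $83.91: household furniture → 4.25% → $3.57
Wooden train set $85.56: toys → 4.25% → $3.64
RC car $63.77: toys → 4.25% → $2.71
Total tax = $5.32 + $0.78 + $32.29 + $0.18 + $3.57 + $3.64 + $2.71 = $48.49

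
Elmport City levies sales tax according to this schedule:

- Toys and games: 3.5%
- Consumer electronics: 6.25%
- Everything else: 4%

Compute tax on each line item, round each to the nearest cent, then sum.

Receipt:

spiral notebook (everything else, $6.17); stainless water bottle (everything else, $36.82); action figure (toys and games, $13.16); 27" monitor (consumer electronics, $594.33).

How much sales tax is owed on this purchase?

Spiral notebook $6.17: everything else → 4% → $0.25
Stainless water bottle $36.82: everything else → 4% → $1.47
Action figure $13.16: toys and games → 3.5% → $0.46
27" monitor $594.33: consumer electronics → 6.25% → $37.15
Total tax = $0.25 + $1.47 + $0.46 + $37.15 = $39.33

$39.33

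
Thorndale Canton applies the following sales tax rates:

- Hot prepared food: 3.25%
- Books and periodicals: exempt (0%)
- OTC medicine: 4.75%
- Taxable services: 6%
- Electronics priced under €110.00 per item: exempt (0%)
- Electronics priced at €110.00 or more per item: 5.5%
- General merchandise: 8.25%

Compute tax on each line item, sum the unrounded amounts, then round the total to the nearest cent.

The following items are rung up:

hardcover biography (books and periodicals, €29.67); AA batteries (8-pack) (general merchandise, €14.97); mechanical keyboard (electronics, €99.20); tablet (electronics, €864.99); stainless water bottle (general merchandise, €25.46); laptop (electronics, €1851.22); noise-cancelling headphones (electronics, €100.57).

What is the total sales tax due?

€152.73

Hardcover biography €29.67: books and periodicals → 0% → €0.00
AA batteries (8-pack) €14.97: general merchandise → 8.25% → €1.235025
Mechanical keyboard €99.20: electronics, under €110.00 → 0% → €0.00
Tablet €864.99: electronics, €110.00 or more → 5.5% → €47.57445
Stainless water bottle €25.46: general merchandise → 8.25% → €2.10045
Laptop €1851.22: electronics, €110.00 or more → 5.5% → €101.8171
Noise-cancelling headphones €100.57: electronics, under €110.00 → 0% → €0.00
Unrounded tax sum = €152.727025 → €152.73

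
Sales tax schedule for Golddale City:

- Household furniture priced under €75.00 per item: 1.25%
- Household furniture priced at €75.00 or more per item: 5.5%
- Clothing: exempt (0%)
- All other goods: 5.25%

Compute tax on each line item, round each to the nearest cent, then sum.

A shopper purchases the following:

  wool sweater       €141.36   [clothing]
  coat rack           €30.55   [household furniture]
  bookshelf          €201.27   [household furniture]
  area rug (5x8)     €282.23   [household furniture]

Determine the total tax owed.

€26.97

Wool sweater €141.36: clothing → 0% → €0.00
Coat rack €30.55: household furniture, under €75.00 → 1.25% → €0.38
Bookshelf €201.27: household furniture, €75.00 or more → 5.5% → €11.07
Area rug (5x8) €282.23: household furniture, €75.00 or more → 5.5% → €15.52
Total tax = €0.38 + €11.07 + €15.52 = €26.97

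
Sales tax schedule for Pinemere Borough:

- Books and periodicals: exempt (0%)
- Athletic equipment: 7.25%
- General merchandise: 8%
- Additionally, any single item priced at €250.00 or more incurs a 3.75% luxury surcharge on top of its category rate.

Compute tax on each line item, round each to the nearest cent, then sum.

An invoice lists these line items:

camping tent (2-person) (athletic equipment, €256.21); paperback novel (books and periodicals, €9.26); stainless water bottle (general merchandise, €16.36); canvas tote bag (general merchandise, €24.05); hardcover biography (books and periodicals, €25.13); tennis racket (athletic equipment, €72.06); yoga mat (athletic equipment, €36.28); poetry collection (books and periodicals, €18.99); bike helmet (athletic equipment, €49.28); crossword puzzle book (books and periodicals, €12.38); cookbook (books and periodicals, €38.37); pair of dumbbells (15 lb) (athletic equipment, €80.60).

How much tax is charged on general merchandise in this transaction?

Stainless water bottle €16.36: general merchandise → 8% → €1.31
Canvas tote bag €24.05: general merchandise → 8% → €1.92
Tax on general merchandise = €1.31 + €1.92 = €3.23

€3.23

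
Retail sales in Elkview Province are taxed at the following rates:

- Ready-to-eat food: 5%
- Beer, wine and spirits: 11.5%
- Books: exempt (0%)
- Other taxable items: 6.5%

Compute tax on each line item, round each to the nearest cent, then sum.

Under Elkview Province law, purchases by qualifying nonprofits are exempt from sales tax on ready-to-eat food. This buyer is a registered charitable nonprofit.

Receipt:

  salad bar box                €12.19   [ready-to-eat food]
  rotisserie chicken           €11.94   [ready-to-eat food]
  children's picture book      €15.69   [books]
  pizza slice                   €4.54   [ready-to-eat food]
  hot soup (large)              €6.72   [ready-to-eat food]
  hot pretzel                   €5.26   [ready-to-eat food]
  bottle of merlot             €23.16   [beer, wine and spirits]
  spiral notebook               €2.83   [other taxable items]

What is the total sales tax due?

€2.84

Salad bar box €12.19: ready-to-eat food, buyer-exempt → 0% → €0.00
Rotisserie chicken €11.94: ready-to-eat food, buyer-exempt → 0% → €0.00
Children's picture book €15.69: books → 0% → €0.00
Pizza slice €4.54: ready-to-eat food, buyer-exempt → 0% → €0.00
Hot soup (large) €6.72: ready-to-eat food, buyer-exempt → 0% → €0.00
Hot pretzel €5.26: ready-to-eat food, buyer-exempt → 0% → €0.00
Bottle of merlot €23.16: beer, wine and spirits → 11.5% → €2.66
Spiral notebook €2.83: other taxable items → 6.5% → €0.18
Total tax = €2.66 + €0.18 = €2.84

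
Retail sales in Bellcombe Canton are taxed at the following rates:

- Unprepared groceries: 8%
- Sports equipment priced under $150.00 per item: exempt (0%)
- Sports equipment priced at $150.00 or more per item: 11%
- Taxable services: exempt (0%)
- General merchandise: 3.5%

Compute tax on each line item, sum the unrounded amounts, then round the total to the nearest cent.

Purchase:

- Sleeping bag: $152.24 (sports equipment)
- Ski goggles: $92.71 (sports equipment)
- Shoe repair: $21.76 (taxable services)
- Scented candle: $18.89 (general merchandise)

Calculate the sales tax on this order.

$17.41

Sleeping bag $152.24: sports equipment, $150.00 or more → 11% → $16.7464
Ski goggles $92.71: sports equipment, under $150.00 → 0% → $0.00
Shoe repair $21.76: taxable services → 0% → $0.00
Scented candle $18.89: general merchandise → 3.5% → $0.66115
Unrounded tax sum = $17.40755 → $17.41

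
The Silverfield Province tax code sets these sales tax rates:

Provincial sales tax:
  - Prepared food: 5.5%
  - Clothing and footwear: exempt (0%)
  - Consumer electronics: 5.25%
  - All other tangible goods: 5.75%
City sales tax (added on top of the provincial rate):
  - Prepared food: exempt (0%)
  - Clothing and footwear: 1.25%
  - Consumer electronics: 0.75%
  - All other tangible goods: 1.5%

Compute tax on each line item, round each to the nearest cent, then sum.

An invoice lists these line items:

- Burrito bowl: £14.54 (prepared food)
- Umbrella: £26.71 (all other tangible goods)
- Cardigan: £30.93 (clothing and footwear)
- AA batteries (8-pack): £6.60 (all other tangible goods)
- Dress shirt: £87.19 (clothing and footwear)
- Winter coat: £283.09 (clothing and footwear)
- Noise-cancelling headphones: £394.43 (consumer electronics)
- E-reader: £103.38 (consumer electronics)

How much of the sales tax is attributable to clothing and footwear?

Cardigan £30.93: clothing and footwear → 0% + 1.25% city = 1.25% → £0.39
Dress shirt £87.19: clothing and footwear → 0% + 1.25% city = 1.25% → £1.09
Winter coat £283.09: clothing and footwear → 0% + 1.25% city = 1.25% → £3.54
Tax on clothing and footwear = £0.39 + £1.09 + £3.54 = £5.02

£5.02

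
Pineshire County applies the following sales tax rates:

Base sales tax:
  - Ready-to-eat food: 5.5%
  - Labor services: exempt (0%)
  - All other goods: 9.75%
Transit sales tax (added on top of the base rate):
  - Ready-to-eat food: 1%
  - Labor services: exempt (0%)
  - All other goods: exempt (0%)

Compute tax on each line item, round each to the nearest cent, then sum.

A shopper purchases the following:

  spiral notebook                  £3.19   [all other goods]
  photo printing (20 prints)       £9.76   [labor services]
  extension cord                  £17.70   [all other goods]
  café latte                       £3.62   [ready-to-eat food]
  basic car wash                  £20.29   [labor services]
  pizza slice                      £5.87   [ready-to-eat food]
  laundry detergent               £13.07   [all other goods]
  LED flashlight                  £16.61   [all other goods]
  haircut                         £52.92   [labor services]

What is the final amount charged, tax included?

£148.58

Spiral notebook £3.19: all other goods → 9.75% + 0% transit = 9.75% → £0.31
Photo printing (20 prints) £9.76: labor services → 0% + 0% transit = 0% → £0.00
Extension cord £17.70: all other goods → 9.75% + 0% transit = 9.75% → £1.73
Café latte £3.62: ready-to-eat food → 5.5% + 1% transit = 6.5% → £0.24
Basic car wash £20.29: labor services → 0% + 0% transit = 0% → £0.00
Pizza slice £5.87: ready-to-eat food → 5.5% + 1% transit = 6.5% → £0.38
Laundry detergent £13.07: all other goods → 9.75% + 0% transit = 9.75% → £1.27
LED flashlight £16.61: all other goods → 9.75% + 0% transit = 9.75% → £1.62
Haircut £52.92: labor services → 0% + 0% transit = 0% → £0.00
Subtotal = £143.03; tax = £5.55; total due = £148.58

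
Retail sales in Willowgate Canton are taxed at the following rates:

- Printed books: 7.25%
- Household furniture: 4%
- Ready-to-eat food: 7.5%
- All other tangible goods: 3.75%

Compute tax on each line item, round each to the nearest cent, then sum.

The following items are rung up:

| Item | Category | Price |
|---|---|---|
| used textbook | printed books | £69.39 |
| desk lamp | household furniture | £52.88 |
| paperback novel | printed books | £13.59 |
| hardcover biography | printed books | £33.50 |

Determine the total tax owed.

£10.57

Used textbook £69.39: printed books → 7.25% → £5.03
Desk lamp £52.88: household furniture → 4% → £2.12
Paperback novel £13.59: printed books → 7.25% → £0.99
Hardcover biography £33.50: printed books → 7.25% → £2.43
Total tax = £5.03 + £2.12 + £0.99 + £2.43 = £10.57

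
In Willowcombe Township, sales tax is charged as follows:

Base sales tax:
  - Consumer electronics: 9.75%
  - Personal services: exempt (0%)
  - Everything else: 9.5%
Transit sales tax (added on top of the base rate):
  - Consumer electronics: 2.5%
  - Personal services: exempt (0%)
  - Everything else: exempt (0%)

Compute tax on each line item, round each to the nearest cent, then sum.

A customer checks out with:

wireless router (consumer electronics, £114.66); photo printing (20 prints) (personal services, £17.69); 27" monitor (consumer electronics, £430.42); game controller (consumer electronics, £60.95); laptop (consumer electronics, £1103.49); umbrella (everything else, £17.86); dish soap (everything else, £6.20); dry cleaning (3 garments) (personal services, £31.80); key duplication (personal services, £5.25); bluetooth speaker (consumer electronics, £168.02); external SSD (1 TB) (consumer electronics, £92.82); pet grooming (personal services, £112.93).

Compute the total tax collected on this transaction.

Wireless router £114.66: consumer electronics → 9.75% + 2.5% transit = 12.25% → £14.05
Photo printing (20 prints) £17.69: personal services → 0% + 0% transit = 0% → £0.00
27" monitor £430.42: consumer electronics → 9.75% + 2.5% transit = 12.25% → £52.73
Game controller £60.95: consumer electronics → 9.75% + 2.5% transit = 12.25% → £7.47
Laptop £1103.49: consumer electronics → 9.75% + 2.5% transit = 12.25% → £135.18
Umbrella £17.86: everything else → 9.5% + 0% transit = 9.5% → £1.70
Dish soap £6.20: everything else → 9.5% + 0% transit = 9.5% → £0.59
Dry cleaning (3 garments) £31.80: personal services → 0% + 0% transit = 0% → £0.00
Key duplication £5.25: personal services → 0% + 0% transit = 0% → £0.00
Bluetooth speaker £168.02: consumer electronics → 9.75% + 2.5% transit = 12.25% → £20.58
External SSD (1 TB) £92.82: consumer electronics → 9.75% + 2.5% transit = 12.25% → £11.37
Pet grooming £112.93: personal services → 0% + 0% transit = 0% → £0.00
Total tax = £14.05 + £52.73 + £7.47 + £135.18 + £1.70 + £0.59 + £20.58 + £11.37 = £243.67

£243.67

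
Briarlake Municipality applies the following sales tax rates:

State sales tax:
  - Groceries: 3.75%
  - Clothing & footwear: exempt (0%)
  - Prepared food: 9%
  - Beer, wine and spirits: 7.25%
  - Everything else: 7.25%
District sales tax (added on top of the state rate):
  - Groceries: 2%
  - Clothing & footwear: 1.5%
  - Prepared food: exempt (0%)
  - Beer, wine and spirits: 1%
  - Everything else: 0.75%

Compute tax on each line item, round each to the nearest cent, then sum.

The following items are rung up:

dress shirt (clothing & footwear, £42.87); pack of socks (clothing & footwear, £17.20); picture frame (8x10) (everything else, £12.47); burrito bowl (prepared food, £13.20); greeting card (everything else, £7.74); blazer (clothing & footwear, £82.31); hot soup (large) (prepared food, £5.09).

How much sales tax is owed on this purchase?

£5.40

Dress shirt £42.87: clothing & footwear → 0% + 1.5% district = 1.5% → £0.64
Pack of socks £17.20: clothing & footwear → 0% + 1.5% district = 1.5% → £0.26
Picture frame (8x10) £12.47: everything else → 7.25% + 0.75% district = 8% → £1.00
Burrito bowl £13.20: prepared food → 9% + 0% district = 9% → £1.19
Greeting card £7.74: everything else → 7.25% + 0.75% district = 8% → £0.62
Blazer £82.31: clothing & footwear → 0% + 1.5% district = 1.5% → £1.23
Hot soup (large) £5.09: prepared food → 9% + 0% district = 9% → £0.46
Total tax = £0.64 + £0.26 + £1.00 + £1.19 + £0.62 + £1.23 + £0.46 = £5.40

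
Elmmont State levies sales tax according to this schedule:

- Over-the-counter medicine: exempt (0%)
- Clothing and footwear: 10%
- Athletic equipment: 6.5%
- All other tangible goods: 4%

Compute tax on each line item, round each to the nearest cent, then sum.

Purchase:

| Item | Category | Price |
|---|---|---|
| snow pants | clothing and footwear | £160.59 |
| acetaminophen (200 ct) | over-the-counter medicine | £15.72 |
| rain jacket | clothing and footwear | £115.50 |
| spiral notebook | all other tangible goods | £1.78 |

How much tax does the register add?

Snow pants £160.59: clothing and footwear → 10% → £16.06
Acetaminophen (200 ct) £15.72: over-the-counter medicine → 0% → £0.00
Rain jacket £115.50: clothing and footwear → 10% → £11.55
Spiral notebook £1.78: all other tangible goods → 4% → £0.07
Total tax = £16.06 + £11.55 + £0.07 = £27.68

£27.68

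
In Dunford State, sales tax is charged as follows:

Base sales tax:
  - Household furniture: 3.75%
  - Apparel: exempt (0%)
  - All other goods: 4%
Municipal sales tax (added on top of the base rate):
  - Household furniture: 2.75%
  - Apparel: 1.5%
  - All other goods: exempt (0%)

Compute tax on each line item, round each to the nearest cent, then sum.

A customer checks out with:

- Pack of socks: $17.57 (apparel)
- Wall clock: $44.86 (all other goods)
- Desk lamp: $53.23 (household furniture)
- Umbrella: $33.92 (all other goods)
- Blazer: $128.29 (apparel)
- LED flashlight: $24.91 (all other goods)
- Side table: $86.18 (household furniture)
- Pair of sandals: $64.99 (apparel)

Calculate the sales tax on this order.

$16.36

Pack of socks $17.57: apparel → 0% + 1.5% municipal = 1.5% → $0.26
Wall clock $44.86: all other goods → 4% + 0% municipal = 4% → $1.79
Desk lamp $53.23: household furniture → 3.75% + 2.75% municipal = 6.5% → $3.46
Umbrella $33.92: all other goods → 4% + 0% municipal = 4% → $1.36
Blazer $128.29: apparel → 0% + 1.5% municipal = 1.5% → $1.92
LED flashlight $24.91: all other goods → 4% + 0% municipal = 4% → $1.00
Side table $86.18: household furniture → 3.75% + 2.75% municipal = 6.5% → $5.60
Pair of sandals $64.99: apparel → 0% + 1.5% municipal = 1.5% → $0.97
Total tax = $0.26 + $1.79 + $3.46 + $1.36 + $1.92 + $1.00 + $5.60 + $0.97 = $16.36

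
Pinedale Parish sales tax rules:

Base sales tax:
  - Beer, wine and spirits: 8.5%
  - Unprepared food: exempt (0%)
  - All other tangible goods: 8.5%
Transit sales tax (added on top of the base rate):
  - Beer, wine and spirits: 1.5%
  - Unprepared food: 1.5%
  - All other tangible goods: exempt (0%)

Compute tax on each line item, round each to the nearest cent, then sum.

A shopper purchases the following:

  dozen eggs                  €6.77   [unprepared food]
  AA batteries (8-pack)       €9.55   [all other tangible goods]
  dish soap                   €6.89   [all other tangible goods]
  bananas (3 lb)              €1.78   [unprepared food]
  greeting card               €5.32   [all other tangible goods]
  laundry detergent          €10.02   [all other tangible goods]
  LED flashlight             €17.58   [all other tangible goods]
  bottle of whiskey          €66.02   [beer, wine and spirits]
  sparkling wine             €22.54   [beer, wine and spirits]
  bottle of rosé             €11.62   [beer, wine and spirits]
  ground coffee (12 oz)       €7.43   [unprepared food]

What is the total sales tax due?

Dozen eggs €6.77: unprepared food → 0% + 1.5% transit = 1.5% → €0.10
AA batteries (8-pack) €9.55: all other tangible goods → 8.5% + 0% transit = 8.5% → €0.81
Dish soap €6.89: all other tangible goods → 8.5% + 0% transit = 8.5% → €0.59
Bananas (3 lb) €1.78: unprepared food → 0% + 1.5% transit = 1.5% → €0.03
Greeting card €5.32: all other tangible goods → 8.5% + 0% transit = 8.5% → €0.45
Laundry detergent €10.02: all other tangible goods → 8.5% + 0% transit = 8.5% → €0.85
LED flashlight €17.58: all other tangible goods → 8.5% + 0% transit = 8.5% → €1.49
Bottle of whiskey €66.02: beer, wine and spirits → 8.5% + 1.5% transit = 10% → €6.60
Sparkling wine €22.54: beer, wine and spirits → 8.5% + 1.5% transit = 10% → €2.25
Bottle of rosé €11.62: beer, wine and spirits → 8.5% + 1.5% transit = 10% → €1.16
Ground coffee (12 oz) €7.43: unprepared food → 0% + 1.5% transit = 1.5% → €0.11
Total tax = €0.10 + €0.81 + €0.59 + €0.03 + €0.45 + €0.85 + €1.49 + €6.60 + €2.25 + €1.16 + €0.11 = €14.44

€14.44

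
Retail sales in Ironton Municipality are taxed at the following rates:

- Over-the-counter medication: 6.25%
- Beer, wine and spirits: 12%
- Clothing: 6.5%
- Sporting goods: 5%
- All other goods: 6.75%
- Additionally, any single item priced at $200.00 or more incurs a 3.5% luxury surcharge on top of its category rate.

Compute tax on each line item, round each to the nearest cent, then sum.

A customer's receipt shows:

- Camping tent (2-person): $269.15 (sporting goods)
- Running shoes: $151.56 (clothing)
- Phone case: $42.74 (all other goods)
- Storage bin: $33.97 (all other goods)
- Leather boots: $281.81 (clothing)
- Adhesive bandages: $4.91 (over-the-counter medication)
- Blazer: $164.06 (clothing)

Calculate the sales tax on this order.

$77.05

Camping tent (2-person) $269.15: sporting goods → 5% + 3.5% surcharge = 8.5% → $22.88
Running shoes $151.56: clothing → 6.5% → $9.85
Phone case $42.74: all other goods → 6.75% → $2.88
Storage bin $33.97: all other goods → 6.75% → $2.29
Leather boots $281.81: clothing → 6.5% + 3.5% surcharge = 10% → $28.18
Adhesive bandages $4.91: over-the-counter medication → 6.25% → $0.31
Blazer $164.06: clothing → 6.5% → $10.66
Total tax = $22.88 + $9.85 + $2.88 + $2.29 + $28.18 + $0.31 + $10.66 = $77.05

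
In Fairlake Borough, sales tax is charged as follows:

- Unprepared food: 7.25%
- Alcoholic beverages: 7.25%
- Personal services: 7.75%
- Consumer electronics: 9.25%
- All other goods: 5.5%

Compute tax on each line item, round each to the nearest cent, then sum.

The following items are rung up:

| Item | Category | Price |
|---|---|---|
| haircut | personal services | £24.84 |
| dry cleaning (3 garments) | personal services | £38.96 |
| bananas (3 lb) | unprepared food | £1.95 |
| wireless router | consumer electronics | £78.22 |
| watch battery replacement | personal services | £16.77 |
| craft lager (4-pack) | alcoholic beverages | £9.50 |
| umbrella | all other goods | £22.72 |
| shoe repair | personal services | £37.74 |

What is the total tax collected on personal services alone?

£9.17

Haircut £24.84: personal services → 7.75% → £1.93
Dry cleaning (3 garments) £38.96: personal services → 7.75% → £3.02
Watch battery replacement £16.77: personal services → 7.75% → £1.30
Shoe repair £37.74: personal services → 7.75% → £2.92
Tax on personal services = £1.93 + £3.02 + £1.30 + £2.92 = £9.17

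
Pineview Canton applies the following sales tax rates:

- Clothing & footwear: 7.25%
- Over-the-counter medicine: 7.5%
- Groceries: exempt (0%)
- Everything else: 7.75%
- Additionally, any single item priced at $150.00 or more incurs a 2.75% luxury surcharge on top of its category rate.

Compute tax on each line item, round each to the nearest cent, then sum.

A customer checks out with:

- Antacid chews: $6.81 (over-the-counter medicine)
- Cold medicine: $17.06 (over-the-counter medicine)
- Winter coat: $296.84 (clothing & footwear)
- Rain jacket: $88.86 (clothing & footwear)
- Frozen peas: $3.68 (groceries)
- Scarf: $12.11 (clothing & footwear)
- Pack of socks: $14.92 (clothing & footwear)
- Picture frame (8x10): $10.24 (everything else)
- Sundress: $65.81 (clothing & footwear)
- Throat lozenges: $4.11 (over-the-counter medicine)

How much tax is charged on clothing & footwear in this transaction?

Winter coat $296.84: clothing & footwear → 7.25% + 2.75% surcharge = 10% → $29.68
Rain jacket $88.86: clothing & footwear → 7.25% → $6.44
Scarf $12.11: clothing & footwear → 7.25% → $0.88
Pack of socks $14.92: clothing & footwear → 7.25% → $1.08
Sundress $65.81: clothing & footwear → 7.25% → $4.77
Tax on clothing & footwear = $29.68 + $6.44 + $0.88 + $1.08 + $4.77 = $42.85

$42.85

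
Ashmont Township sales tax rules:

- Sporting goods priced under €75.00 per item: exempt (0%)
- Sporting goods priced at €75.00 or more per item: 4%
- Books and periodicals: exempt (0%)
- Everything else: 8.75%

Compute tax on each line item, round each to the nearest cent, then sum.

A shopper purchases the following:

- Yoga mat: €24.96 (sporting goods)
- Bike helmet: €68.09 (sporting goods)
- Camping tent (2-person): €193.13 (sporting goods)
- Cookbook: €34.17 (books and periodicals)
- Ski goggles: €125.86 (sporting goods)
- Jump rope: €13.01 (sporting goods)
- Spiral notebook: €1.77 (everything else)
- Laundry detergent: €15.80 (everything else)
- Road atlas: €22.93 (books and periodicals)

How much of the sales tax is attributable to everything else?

Spiral notebook €1.77: everything else → 8.75% → €0.15
Laundry detergent €15.80: everything else → 8.75% → €1.38
Tax on everything else = €0.15 + €1.38 = €1.53

€1.53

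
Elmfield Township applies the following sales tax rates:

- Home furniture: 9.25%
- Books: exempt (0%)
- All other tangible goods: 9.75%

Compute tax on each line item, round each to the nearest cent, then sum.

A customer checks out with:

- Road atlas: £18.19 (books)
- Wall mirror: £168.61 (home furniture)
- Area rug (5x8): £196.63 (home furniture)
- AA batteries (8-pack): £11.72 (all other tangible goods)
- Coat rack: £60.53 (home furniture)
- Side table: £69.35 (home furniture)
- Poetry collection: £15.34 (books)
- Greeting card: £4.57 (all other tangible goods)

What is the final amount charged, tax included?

Road atlas £18.19: books → 0% → £0.00
Wall mirror £168.61: home furniture → 9.25% → £15.60
Area rug (5x8) £196.63: home furniture → 9.25% → £18.19
AA batteries (8-pack) £11.72: all other tangible goods → 9.75% → £1.14
Coat rack £60.53: home furniture → 9.25% → £5.60
Side table £69.35: home furniture → 9.25% → £6.41
Poetry collection £15.34: books → 0% → £0.00
Greeting card £4.57: all other tangible goods → 9.75% → £0.45
Subtotal = £544.94; tax = £47.39; total due = £592.33

£592.33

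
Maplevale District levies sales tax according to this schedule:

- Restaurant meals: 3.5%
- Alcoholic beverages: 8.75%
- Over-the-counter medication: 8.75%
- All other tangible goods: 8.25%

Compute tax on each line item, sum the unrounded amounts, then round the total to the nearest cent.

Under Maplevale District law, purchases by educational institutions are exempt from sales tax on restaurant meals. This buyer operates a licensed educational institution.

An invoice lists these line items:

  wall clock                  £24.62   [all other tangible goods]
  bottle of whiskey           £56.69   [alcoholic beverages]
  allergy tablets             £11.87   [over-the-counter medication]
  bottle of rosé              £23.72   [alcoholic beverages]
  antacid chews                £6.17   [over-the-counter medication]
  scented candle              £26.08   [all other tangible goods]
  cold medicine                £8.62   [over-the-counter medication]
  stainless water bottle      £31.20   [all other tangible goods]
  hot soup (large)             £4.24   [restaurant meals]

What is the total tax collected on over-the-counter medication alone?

£2.33

Allergy tablets £11.87: over-the-counter medication → 8.75% → £1.038625
Antacid chews £6.17: over-the-counter medication → 8.75% → £0.539875
Cold medicine £8.62: over-the-counter medication → 8.75% → £0.75425
Tax on over-the-counter medication: unrounded sum = £2.33275 → £2.33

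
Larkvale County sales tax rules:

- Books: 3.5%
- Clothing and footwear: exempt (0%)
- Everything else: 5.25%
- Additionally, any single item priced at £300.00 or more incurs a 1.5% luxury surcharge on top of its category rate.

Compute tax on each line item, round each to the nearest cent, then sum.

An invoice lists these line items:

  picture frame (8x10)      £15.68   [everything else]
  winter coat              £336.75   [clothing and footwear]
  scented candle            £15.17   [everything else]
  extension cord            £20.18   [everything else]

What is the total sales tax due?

£7.73

Picture frame (8x10) £15.68: everything else → 5.25% → £0.82
Winter coat £336.75: clothing and footwear → 0% + 1.5% surcharge = 1.5% → £5.05
Scented candle £15.17: everything else → 5.25% → £0.80
Extension cord £20.18: everything else → 5.25% → £1.06
Total tax = £0.82 + £5.05 + £0.80 + £1.06 = £7.73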